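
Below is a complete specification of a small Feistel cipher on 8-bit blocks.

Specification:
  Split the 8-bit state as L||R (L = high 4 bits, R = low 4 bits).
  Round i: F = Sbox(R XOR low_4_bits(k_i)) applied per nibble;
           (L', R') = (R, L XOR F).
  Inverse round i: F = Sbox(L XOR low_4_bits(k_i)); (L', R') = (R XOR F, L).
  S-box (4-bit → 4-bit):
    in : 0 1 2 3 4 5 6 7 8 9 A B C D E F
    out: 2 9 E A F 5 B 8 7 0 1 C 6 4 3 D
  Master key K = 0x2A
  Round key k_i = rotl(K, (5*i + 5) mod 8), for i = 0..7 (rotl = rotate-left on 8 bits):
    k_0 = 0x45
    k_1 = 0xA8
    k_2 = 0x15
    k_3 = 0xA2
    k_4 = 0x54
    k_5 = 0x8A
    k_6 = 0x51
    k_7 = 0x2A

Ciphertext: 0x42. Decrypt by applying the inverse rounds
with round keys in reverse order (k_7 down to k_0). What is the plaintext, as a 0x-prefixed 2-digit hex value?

0x00

s_0 = ciphertext = 0x42
s_1 = InvRound(s_0, k_7) = 0x14
s_2 = InvRound(s_1, k_6) = 0x61
s_3 = InvRound(s_2, k_5) = 0x76
s_4 = InvRound(s_3, k_4) = 0xC7
s_5 = InvRound(s_4, k_3) = 0x4C
s_6 = InvRound(s_5, k_2) = 0x54
s_7 = InvRound(s_6, k_1) = 0x05
s_8 = InvRound(s_7, k_0) = 0x00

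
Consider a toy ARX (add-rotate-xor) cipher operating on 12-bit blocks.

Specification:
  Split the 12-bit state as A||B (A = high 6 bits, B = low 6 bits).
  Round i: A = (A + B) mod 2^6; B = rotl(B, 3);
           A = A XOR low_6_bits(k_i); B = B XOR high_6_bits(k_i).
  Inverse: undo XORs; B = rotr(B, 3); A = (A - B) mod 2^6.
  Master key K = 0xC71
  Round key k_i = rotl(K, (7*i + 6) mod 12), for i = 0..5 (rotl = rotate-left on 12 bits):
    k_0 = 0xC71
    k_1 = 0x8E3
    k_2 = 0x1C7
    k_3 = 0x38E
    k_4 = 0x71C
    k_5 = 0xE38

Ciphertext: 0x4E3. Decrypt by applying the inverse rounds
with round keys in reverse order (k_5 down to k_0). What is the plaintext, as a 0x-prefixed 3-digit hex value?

s_0 = ciphertext = 0x4E3
s_1 = InvRound(s_0, k_5) = 0x41B
s_2 = InvRound(s_1, k_4) = 0x538
s_3 = InvRound(s_2, k_3) = 0x936
s_4 = InvRound(s_3, k_2) = 0x54E
s_5 = InvRound(s_4, k_1) = 0x26D
s_6 = InvRound(s_5, k_0) = 0x563

0x563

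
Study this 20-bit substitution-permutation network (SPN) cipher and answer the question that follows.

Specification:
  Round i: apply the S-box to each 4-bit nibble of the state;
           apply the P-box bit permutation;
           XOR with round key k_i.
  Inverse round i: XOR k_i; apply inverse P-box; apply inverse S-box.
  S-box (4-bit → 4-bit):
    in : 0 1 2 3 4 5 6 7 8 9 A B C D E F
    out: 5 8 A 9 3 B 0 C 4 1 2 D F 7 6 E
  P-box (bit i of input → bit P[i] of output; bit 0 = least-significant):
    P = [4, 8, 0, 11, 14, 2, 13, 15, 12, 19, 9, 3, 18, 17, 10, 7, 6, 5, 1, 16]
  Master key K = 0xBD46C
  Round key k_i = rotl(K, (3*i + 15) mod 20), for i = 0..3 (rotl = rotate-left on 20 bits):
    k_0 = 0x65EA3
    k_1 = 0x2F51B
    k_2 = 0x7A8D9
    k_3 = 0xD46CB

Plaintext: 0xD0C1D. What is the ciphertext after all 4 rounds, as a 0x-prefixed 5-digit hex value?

0x2B4D8

s_0 = plaintext = 0xD0C1D
s_1 = Round(s_0, k_0) = 0xAC9D8
s_2 = Round(s_1, k_1) = 0x481BE
s_3 = Round(s_2, k_2) = 0x74DB0
s_4 = Round(s_3, k_3) = 0x2B4D8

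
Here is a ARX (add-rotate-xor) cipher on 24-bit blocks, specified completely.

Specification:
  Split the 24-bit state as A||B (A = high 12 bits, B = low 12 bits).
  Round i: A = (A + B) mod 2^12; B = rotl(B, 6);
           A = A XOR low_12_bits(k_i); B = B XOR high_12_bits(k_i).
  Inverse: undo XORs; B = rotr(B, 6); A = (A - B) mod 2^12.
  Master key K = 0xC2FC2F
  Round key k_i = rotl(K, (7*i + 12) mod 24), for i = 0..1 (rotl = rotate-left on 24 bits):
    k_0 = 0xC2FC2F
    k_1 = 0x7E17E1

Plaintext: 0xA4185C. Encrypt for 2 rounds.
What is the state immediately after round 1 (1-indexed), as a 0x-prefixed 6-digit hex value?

s_0 = plaintext = 0xA4185C
s_1 = Round(s_0, k_0) = 0xEB2B0E
s_2 = Round(s_1, k_1) = 0xE2144D

0xEB2B0E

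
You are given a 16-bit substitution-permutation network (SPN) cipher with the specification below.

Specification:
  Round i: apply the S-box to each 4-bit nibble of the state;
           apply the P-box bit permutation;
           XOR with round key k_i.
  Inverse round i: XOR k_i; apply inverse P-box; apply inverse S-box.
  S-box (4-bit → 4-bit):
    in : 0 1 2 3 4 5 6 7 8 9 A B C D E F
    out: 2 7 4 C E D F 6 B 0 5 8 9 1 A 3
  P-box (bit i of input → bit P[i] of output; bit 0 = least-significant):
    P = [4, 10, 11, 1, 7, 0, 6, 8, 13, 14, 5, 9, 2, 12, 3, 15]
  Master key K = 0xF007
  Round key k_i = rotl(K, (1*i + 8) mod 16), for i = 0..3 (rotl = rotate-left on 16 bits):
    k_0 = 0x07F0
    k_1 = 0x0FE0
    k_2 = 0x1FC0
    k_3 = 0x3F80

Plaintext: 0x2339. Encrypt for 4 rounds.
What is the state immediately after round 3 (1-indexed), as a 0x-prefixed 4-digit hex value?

0x974C

s_0 = plaintext = 0x2339
s_1 = Round(s_0, k_0) = 0x0498
s_2 = Round(s_1, k_1) = 0x59D2
s_3 = Round(s_2, k_2) = 0x974C
s_4 = Round(s_3, k_3) = 0x7EF3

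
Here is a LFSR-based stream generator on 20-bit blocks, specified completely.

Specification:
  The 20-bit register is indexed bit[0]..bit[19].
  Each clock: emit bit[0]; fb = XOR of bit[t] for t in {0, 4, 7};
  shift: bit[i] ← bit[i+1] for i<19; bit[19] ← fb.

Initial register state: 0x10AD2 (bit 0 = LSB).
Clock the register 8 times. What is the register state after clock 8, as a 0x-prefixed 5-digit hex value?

reg_0 = 0x10AD2
clock 1: out=0, reg = 0x08569
clock 2: out=1, reg = 0x842B4
clock 3: out=0, reg = 0x4215A
clock 4: out=0, reg = 0xA10AD
clock 5: out=1, reg = 0x50856
clock 6: out=0, reg = 0xA842B
clock 7: out=1, reg = 0xD4215
clock 8: out=1, reg = 0x6A10A

0x6A10A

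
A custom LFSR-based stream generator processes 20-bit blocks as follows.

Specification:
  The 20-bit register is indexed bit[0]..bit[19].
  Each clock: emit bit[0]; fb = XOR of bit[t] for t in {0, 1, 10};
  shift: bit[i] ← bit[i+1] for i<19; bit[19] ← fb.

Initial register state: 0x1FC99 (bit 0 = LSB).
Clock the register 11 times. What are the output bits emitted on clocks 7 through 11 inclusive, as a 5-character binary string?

reg_0 = 0x1FC99
clock 1: out=1, reg = 0x0FE4C
clock 2: out=0, reg = 0x87F26
clock 3: out=0, reg = 0x43F93
clock 4: out=1, reg = 0xA1FC9
clock 5: out=1, reg = 0x50FE4
clock 6: out=0, reg = 0xA87F2
clock 7: out=0, reg = 0x543F9
clock 8: out=1, reg = 0xAA1FC
clock 9: out=0, reg = 0x550FE
clock 10: out=0, reg = 0xAA87F
clock 11: out=1, reg = 0x5543F

01001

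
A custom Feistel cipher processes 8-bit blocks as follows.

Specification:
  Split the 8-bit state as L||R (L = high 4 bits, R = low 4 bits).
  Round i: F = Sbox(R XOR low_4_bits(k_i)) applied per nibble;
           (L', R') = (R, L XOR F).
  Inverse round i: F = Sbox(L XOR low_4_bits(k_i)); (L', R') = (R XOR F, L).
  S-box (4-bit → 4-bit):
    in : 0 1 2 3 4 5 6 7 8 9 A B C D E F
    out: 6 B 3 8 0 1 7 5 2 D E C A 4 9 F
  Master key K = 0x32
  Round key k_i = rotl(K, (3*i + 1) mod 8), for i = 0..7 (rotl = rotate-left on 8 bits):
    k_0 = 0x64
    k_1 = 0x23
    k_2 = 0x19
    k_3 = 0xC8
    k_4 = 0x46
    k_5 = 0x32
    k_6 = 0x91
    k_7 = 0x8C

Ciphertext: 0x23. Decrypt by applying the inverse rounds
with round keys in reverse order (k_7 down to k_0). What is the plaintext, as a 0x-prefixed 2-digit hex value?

0x96

s_0 = ciphertext = 0x23
s_1 = InvRound(s_0, k_7) = 0xA2
s_2 = InvRound(s_1, k_6) = 0xEA
s_3 = InvRound(s_2, k_5) = 0x0E
s_4 = InvRound(s_3, k_4) = 0x90
s_5 = InvRound(s_4, k_3) = 0xB9
s_6 = InvRound(s_5, k_2) = 0xAB
s_7 = InvRound(s_6, k_1) = 0x6A
s_8 = InvRound(s_7, k_0) = 0x96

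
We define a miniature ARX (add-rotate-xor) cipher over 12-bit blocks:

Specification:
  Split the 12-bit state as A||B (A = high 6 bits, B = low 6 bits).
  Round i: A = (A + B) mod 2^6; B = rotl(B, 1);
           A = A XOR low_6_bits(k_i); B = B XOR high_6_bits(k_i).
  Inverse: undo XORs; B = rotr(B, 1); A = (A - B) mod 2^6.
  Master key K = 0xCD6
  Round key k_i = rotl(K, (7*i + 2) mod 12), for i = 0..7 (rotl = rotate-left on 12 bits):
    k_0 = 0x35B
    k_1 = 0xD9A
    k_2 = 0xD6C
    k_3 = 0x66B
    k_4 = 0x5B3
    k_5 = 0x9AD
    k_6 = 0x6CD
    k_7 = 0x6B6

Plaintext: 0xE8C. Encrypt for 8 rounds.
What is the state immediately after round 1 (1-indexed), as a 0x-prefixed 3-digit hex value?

0x755

s_0 = plaintext = 0xE8C
s_1 = Round(s_0, k_0) = 0x755
s_2 = Round(s_1, k_1) = 0xA1C
s_3 = Round(s_2, k_2) = 0xA0D
s_4 = Round(s_3, k_3) = 0x783
s_5 = Round(s_4, k_4) = 0x490
s_6 = Round(s_5, k_5) = 0x3C6
s_7 = Round(s_6, k_6) = 0x617
s_8 = Round(s_7, k_7) = 0x674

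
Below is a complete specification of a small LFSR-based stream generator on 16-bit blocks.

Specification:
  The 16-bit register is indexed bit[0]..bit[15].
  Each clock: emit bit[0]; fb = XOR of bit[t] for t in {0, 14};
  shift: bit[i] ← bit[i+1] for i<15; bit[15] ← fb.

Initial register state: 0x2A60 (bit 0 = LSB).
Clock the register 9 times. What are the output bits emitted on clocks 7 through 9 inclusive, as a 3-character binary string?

100

reg_0 = 0x2A60
clock 1: out=0, reg = 0x1530
clock 2: out=0, reg = 0x0A98
clock 3: out=0, reg = 0x054C
clock 4: out=0, reg = 0x02A6
clock 5: out=0, reg = 0x0153
clock 6: out=1, reg = 0x80A9
clock 7: out=1, reg = 0xC054
clock 8: out=0, reg = 0xE02A
clock 9: out=0, reg = 0xF015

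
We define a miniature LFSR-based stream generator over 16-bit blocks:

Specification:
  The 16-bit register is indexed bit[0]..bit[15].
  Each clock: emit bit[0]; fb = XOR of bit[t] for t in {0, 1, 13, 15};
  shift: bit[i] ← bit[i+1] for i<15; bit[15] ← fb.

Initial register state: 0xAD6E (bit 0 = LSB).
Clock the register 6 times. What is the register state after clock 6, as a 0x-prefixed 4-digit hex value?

reg_0 = 0xAD6E
clock 1: out=0, reg = 0xD6B7
clock 2: out=1, reg = 0xEB5B
clock 3: out=1, reg = 0x75AD
clock 4: out=1, reg = 0x3AD6
clock 5: out=0, reg = 0x1D6B
clock 6: out=1, reg = 0x0EB5

0x0EB5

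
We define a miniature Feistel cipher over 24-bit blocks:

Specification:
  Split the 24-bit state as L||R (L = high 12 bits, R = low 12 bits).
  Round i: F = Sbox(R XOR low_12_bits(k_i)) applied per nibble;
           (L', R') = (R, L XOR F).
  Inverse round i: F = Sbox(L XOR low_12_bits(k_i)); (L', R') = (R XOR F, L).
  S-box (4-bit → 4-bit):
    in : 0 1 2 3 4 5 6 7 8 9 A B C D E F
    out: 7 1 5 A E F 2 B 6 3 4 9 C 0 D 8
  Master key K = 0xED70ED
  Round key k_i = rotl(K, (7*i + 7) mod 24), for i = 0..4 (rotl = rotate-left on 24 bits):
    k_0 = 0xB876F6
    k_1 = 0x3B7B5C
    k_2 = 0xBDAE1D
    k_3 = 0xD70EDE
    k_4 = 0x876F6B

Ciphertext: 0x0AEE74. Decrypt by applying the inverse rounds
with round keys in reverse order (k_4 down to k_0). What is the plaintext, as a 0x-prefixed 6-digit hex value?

s_0 = ciphertext = 0x0AEE74
s_1 = InvRound(s_0, k_4) = 0x6BB0AE
s_2 = InvRound(s_1, k_3) = 0x6816BB
s_3 = InvRound(s_2, k_2) = 0x087681
s_4 = InvRound(s_3, k_1) = 0xF88087
s_5 = InvRound(s_4, k_0) = 0x33AF88

0x33AF88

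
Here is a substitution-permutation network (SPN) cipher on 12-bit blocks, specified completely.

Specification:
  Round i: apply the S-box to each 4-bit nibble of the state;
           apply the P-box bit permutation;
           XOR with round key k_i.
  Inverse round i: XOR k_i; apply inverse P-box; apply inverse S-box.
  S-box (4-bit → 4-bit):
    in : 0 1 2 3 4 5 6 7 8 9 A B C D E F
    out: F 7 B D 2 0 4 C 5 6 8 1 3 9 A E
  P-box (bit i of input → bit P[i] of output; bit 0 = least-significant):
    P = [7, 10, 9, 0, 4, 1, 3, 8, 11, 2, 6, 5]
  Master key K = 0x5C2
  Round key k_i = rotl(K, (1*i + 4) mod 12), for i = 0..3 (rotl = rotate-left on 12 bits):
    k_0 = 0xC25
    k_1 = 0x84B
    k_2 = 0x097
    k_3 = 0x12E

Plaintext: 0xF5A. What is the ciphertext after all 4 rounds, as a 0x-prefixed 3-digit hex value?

0x128

s_0 = plaintext = 0xF5A
s_1 = Round(s_0, k_0) = 0xC40
s_2 = Round(s_1, k_1) = 0x6CC
s_3 = Round(s_2, k_2) = 0x445
s_4 = Round(s_3, k_3) = 0x128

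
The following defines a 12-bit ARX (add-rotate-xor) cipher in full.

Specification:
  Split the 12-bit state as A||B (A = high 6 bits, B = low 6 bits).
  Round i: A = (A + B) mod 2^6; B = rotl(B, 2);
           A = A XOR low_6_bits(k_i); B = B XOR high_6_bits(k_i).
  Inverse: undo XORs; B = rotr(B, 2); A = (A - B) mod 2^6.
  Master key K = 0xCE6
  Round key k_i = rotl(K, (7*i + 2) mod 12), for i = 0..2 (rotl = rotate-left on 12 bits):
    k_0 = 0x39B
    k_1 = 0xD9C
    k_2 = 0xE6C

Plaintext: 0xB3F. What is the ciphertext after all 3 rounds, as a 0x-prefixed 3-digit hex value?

s_0 = plaintext = 0xB3F
s_1 = Round(s_0, k_0) = 0xC31
s_2 = Round(s_1, k_1) = 0xF71
s_3 = Round(s_2, k_2) = 0x0BE

0x0BE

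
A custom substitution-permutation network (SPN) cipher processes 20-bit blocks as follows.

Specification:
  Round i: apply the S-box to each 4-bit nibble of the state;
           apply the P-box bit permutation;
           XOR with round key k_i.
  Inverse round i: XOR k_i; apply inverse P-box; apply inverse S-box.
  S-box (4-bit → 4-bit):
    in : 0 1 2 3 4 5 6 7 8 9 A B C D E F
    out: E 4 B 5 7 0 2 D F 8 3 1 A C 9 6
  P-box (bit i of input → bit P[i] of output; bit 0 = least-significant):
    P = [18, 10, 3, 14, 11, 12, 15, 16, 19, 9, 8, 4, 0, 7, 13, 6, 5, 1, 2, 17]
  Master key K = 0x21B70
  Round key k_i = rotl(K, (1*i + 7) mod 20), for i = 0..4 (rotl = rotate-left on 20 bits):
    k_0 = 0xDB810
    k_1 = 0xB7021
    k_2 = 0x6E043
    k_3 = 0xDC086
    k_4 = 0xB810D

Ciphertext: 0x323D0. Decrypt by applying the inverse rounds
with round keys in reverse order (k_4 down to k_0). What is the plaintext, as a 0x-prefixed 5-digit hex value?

0xDBA4D

s_0 = ciphertext = 0x323D0
s_1 = InvRound(s_0, k_4) = 0x18211
s_2 = InvRound(s_1, k_3) = 0xFA25E
s_3 = InvRound(s_2, k_2) = 0x1B29D
s_4 = InvRound(s_3, k_1) = 0x7621D
s_5 = InvRound(s_4, k_0) = 0xDBA4D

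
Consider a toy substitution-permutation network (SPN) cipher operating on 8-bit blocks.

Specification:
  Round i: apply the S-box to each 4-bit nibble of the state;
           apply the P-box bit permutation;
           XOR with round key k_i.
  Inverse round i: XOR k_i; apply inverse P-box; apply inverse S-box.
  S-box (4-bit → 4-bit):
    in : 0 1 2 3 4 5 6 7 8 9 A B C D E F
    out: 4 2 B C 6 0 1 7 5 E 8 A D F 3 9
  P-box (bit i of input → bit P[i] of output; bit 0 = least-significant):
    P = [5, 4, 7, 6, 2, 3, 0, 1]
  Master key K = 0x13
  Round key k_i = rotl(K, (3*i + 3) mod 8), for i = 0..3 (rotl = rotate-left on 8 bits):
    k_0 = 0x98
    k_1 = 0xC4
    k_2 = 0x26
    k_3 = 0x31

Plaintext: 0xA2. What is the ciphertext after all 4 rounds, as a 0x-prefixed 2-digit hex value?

0xF4

s_0 = plaintext = 0xA2
s_1 = Round(s_0, k_0) = 0xEA
s_2 = Round(s_1, k_1) = 0x88
s_3 = Round(s_2, k_2) = 0x83
s_4 = Round(s_3, k_3) = 0xF4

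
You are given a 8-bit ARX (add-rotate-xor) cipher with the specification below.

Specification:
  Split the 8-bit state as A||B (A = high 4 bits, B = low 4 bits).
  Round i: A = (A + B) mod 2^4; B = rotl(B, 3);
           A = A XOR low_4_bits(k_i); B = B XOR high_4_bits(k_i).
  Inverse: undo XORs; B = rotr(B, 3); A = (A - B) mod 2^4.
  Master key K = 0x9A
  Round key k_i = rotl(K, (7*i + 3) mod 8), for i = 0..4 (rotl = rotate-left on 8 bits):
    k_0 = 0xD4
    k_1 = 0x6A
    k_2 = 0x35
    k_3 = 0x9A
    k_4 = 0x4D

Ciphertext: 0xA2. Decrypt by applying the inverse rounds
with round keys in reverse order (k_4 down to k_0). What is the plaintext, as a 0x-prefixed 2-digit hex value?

s_0 = ciphertext = 0xA2
s_1 = InvRound(s_0, k_4) = 0xBC
s_2 = InvRound(s_1, k_3) = 0x7A
s_3 = InvRound(s_2, k_2) = 0xF3
s_4 = InvRound(s_3, k_1) = 0xBA
s_5 = InvRound(s_4, k_0) = 0x1E

0x1E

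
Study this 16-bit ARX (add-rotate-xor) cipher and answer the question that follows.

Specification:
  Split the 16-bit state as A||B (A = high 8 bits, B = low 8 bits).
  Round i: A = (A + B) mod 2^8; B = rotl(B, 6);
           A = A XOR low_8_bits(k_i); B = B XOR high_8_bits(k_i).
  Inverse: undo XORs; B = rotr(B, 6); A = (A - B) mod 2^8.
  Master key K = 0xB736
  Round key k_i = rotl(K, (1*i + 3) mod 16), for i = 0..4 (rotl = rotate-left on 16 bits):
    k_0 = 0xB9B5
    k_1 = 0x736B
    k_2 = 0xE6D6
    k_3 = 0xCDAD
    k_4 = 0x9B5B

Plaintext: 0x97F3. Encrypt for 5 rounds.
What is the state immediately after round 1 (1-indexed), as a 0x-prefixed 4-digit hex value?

s_0 = plaintext = 0x97F3
s_1 = Round(s_0, k_0) = 0x3F45
s_2 = Round(s_1, k_1) = 0xEF22
s_3 = Round(s_2, k_2) = 0xC76E
s_4 = Round(s_3, k_3) = 0x9856
s_5 = Round(s_4, k_4) = 0xB50E

0x3F45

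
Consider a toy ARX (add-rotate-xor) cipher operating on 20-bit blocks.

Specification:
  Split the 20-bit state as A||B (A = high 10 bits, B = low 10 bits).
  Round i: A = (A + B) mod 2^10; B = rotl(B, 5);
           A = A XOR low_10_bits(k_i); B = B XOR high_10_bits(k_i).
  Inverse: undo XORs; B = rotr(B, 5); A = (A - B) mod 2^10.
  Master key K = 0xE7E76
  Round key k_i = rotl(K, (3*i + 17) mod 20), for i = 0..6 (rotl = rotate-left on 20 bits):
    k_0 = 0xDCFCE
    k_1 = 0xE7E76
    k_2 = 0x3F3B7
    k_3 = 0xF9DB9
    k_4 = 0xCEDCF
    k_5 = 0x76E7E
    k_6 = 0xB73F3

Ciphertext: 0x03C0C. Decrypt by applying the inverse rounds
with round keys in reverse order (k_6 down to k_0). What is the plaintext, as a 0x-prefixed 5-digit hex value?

s_0 = ciphertext = 0x03C0C
s_1 = InvRound(s_0, k_6) = 0x79A16
s_2 = InvRound(s_1, k_5) = 0x769BE
s_3 = InvRound(s_2, k_4) = 0xD84B4
s_4 = InvRound(s_3, k_3) = 0x17A7A
s_5 = InvRound(s_4, k_2) = 0xC54D4
s_6 = InvRound(s_5, k_1) = 0xFA57A
s_7 = InvRound(s_6, k_0) = 0xBDD30

0xBDD30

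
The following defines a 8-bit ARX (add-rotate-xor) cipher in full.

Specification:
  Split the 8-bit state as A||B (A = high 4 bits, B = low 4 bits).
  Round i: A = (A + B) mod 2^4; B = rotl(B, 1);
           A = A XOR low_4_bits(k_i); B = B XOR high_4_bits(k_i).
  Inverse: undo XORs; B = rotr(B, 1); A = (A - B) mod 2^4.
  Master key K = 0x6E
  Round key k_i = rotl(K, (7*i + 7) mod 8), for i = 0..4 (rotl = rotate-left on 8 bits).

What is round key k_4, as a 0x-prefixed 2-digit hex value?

0x73

K = 0x6E
k_0 = rotl(K, (7*0+7) mod 8) = rotl(K, 7) = 0x37
k_1 = rotl(K, (7*1+7) mod 8) = rotl(K, 6) = 0x9B
k_2 = rotl(K, (7*2+7) mod 8) = rotl(K, 5) = 0xCD
k_3 = rotl(K, (7*3+7) mod 8) = rotl(K, 4) = 0xE6
k_4 = rotl(K, (7*4+7) mod 8) = rotl(K, 3) = 0x73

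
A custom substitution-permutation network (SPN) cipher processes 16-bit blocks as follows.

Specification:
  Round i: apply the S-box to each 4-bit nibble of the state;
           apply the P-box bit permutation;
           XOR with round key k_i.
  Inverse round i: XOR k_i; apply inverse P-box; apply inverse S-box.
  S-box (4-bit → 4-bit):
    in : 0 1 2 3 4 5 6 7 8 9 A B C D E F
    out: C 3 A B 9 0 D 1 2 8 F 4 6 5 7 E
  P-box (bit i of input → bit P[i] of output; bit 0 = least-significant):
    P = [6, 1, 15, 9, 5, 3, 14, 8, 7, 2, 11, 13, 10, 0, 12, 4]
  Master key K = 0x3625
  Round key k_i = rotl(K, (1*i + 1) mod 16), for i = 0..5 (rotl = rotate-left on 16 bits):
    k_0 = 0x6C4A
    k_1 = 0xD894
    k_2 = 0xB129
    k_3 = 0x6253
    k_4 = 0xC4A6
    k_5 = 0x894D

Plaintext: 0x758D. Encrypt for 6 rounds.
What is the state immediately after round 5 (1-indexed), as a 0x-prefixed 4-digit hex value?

0x8D8F

s_0 = plaintext = 0x758D
s_1 = Round(s_0, k_0) = 0xE802
s_2 = Round(s_1, k_1) = 0x8F93
s_3 = Round(s_2, k_2) = 0x9A6E
s_4 = Round(s_3, k_3) = 0x8BA5
s_5 = Round(s_4, k_4) = 0x8D8F
s_6 = Round(s_5, k_5) = 0x03C6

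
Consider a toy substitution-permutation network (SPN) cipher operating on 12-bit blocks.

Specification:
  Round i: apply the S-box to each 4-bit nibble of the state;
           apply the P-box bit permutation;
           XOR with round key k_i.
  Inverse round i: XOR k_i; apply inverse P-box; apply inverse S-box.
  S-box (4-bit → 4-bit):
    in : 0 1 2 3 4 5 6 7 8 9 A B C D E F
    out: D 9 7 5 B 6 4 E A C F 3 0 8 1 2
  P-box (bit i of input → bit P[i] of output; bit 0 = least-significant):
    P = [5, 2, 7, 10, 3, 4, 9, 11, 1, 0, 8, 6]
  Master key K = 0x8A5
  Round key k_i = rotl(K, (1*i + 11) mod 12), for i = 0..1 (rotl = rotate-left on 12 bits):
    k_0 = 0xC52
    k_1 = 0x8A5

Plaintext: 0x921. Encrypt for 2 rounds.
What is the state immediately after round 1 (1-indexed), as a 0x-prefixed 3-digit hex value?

0xB2A

s_0 = plaintext = 0x921
s_1 = Round(s_0, k_0) = 0xB2A
s_2 = Round(s_1, k_1) = 0xE1A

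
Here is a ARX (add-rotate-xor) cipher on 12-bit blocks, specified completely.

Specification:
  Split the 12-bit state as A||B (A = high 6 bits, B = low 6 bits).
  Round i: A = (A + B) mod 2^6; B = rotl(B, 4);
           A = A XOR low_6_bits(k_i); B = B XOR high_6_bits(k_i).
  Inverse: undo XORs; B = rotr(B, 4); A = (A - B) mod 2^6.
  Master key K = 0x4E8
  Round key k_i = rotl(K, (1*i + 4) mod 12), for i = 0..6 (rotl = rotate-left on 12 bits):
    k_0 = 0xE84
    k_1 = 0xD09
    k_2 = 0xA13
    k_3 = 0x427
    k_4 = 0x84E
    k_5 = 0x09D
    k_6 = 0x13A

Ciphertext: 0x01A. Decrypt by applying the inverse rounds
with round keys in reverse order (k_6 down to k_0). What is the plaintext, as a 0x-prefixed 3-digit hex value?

0xDEC

s_0 = ciphertext = 0x01A
s_1 = InvRound(s_0, k_6) = 0x079
s_2 = InvRound(s_1, k_5) = 0xB6F
s_3 = InvRound(s_2, k_4) = 0xAF8
s_4 = InvRound(s_3, k_3) = 0xAA2
s_5 = InvRound(s_4, k_2) = 0x468
s_6 = InvRound(s_5, k_1) = 0x9F1
s_7 = InvRound(s_6, k_0) = 0xDEC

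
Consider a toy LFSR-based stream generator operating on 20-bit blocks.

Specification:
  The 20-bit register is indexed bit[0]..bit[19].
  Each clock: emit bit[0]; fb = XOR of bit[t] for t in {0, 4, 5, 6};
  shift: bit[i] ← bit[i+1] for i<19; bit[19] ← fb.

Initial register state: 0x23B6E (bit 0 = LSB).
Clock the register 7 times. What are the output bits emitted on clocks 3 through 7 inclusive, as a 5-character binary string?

reg_0 = 0x23B6E
clock 1: out=0, reg = 0x11DB7
clock 2: out=1, reg = 0x88EDB
clock 3: out=1, reg = 0xC476D
clock 4: out=1, reg = 0xE23B6
clock 5: out=0, reg = 0x711DB
clock 6: out=1, reg = 0xB88ED
clock 7: out=1, reg = 0xDC476

11011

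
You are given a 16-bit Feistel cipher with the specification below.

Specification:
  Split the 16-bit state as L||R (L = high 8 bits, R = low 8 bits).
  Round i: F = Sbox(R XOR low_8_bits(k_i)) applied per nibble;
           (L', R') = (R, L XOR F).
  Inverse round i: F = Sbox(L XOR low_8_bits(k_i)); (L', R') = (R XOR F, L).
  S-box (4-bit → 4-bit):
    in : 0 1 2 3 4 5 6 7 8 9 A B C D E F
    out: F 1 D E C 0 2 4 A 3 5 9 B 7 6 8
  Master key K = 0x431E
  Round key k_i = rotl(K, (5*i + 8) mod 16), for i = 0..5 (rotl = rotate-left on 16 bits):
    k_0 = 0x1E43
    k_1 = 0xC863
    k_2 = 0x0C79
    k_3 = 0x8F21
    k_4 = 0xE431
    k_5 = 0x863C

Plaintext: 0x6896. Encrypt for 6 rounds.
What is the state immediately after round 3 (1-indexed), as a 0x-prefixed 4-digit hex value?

s_0 = plaintext = 0x6896
s_1 = Round(s_0, k_0) = 0x9618
s_2 = Round(s_1, k_1) = 0x18DF
s_3 = Round(s_2, k_2) = 0xDF4A
s_4 = Round(s_3, k_3) = 0x4AF6
s_5 = Round(s_4, k_4) = 0xF6FE
s_6 = Round(s_5, k_5) = 0xFE4B

0xDF4A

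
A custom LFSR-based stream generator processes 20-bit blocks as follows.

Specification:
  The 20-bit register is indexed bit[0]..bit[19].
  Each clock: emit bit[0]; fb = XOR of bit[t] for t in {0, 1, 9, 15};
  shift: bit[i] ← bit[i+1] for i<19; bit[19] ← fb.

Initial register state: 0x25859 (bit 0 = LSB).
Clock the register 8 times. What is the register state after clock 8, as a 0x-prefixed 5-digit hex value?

0xFD258

reg_0 = 0x25859
clock 1: out=1, reg = 0x92C2C
clock 2: out=0, reg = 0x49616
clock 3: out=0, reg = 0xA4B0B
clock 4: out=1, reg = 0xD2585
clock 5: out=1, reg = 0xE92C2
clock 6: out=0, reg = 0xF4961
clock 7: out=1, reg = 0xFA4B0
clock 8: out=0, reg = 0xFD258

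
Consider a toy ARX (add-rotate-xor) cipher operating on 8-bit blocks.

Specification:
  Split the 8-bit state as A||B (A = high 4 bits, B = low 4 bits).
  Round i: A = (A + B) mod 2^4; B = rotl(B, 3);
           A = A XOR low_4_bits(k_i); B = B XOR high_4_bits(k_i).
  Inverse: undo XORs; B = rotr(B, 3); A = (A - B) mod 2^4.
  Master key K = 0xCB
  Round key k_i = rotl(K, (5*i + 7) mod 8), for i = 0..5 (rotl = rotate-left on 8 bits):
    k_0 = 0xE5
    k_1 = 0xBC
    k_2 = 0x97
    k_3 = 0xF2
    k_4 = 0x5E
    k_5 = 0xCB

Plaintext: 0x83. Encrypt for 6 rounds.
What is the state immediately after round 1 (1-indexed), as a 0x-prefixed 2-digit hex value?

s_0 = plaintext = 0x83
s_1 = Round(s_0, k_0) = 0xE7
s_2 = Round(s_1, k_1) = 0x90
s_3 = Round(s_2, k_2) = 0xE9
s_4 = Round(s_3, k_3) = 0x53
s_5 = Round(s_4, k_4) = 0x6C
s_6 = Round(s_5, k_5) = 0x9A

0xE7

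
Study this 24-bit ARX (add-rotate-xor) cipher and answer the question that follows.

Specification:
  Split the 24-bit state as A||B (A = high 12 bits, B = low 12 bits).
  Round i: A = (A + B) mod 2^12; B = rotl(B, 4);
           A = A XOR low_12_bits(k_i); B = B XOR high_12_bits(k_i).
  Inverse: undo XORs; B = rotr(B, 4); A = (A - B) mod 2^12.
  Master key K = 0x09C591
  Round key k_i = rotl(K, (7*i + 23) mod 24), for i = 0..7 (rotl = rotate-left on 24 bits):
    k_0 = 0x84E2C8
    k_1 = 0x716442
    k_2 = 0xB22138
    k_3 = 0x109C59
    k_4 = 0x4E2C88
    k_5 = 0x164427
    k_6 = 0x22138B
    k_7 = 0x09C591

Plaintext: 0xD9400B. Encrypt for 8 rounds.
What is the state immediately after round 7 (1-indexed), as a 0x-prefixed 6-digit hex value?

0x844B83

s_0 = plaintext = 0xD9400B
s_1 = Round(s_0, k_0) = 0xF578FE
s_2 = Round(s_1, k_1) = 0xC178FE
s_3 = Round(s_2, k_2) = 0x42D4CA
s_4 = Round(s_3, k_3) = 0x4AEDAD
s_5 = Round(s_4, k_4) = 0xED3E3F
s_6 = Round(s_5, k_5) = 0x93529A
s_7 = Round(s_6, k_6) = 0x844B83
s_8 = Round(s_7, k_7) = 0x6568A7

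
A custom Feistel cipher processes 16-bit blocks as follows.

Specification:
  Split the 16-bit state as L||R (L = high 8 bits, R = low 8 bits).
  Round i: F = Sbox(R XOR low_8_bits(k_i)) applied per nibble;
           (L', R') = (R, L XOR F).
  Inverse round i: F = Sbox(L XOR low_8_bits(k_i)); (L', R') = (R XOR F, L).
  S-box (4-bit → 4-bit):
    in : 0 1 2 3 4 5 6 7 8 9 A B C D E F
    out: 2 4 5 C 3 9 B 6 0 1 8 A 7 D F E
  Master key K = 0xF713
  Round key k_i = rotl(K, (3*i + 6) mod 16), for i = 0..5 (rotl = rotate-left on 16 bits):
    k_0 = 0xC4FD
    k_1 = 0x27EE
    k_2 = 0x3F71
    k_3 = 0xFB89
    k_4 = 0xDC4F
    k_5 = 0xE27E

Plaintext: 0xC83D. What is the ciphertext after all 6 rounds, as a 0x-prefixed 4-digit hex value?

0x23CE

s_0 = plaintext = 0xC83D
s_1 = Round(s_0, k_0) = 0x3DBA
s_2 = Round(s_1, k_1) = 0xBAAE
s_3 = Round(s_2, k_2) = 0xAE64
s_4 = Round(s_3, k_3) = 0x6453
s_5 = Round(s_4, k_4) = 0x5323
s_6 = Round(s_5, k_5) = 0x23CE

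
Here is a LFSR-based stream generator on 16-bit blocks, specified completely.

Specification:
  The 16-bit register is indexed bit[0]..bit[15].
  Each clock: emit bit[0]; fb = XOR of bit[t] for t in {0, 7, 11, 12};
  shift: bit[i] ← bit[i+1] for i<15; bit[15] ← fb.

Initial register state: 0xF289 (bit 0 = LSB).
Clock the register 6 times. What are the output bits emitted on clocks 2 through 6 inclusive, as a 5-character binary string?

00100

reg_0 = 0xF289
clock 1: out=1, reg = 0xF944
clock 2: out=0, reg = 0x7CA2
clock 3: out=0, reg = 0xBE51
clock 4: out=1, reg = 0xDF28
clock 5: out=0, reg = 0x6F94
clock 6: out=0, reg = 0x37CA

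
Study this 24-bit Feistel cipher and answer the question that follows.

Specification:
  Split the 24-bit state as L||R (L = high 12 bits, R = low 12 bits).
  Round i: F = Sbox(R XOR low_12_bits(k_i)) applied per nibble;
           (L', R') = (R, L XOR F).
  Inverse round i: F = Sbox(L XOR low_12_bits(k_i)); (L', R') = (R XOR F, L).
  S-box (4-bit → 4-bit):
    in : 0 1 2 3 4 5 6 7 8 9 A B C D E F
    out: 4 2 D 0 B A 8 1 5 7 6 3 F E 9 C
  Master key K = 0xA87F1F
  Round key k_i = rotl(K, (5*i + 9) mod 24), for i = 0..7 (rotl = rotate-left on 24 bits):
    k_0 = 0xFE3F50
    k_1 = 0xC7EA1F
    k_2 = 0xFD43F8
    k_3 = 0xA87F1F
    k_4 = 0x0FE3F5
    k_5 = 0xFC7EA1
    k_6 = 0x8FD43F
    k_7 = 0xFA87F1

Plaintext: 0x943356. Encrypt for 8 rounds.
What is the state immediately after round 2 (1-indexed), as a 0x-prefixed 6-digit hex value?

s_0 = plaintext = 0x943356
s_1 = Round(s_0, k_0) = 0x35660B
s_2 = Round(s_1, k_1) = 0x60BC7D
s_3 = Round(s_2, k_2) = 0xC7DA51
s_4 = Round(s_3, k_3) = 0xA516C4
s_5 = Round(s_4, k_4) = 0x6C4053
s_6 = Round(s_5, k_5) = 0x053F09
s_7 = Round(s_6, k_6) = 0xF0935B
s_8 = Round(s_7, k_7) = 0x35B46F

0x60BC7D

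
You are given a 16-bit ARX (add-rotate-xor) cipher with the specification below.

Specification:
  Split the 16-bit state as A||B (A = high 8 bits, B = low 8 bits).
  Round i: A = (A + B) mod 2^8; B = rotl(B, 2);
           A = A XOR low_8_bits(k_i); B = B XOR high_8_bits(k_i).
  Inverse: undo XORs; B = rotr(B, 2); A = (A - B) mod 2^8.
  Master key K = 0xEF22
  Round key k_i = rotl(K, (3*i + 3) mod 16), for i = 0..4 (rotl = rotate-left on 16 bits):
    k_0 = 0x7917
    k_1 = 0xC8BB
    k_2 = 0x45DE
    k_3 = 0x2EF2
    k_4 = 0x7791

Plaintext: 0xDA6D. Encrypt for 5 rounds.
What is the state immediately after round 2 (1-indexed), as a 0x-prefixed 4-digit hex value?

s_0 = plaintext = 0xDA6D
s_1 = Round(s_0, k_0) = 0x50CC
s_2 = Round(s_1, k_1) = 0xA7FB
s_3 = Round(s_2, k_2) = 0x7CAA
s_4 = Round(s_3, k_3) = 0xD484
s_5 = Round(s_4, k_4) = 0xC965

0xA7FB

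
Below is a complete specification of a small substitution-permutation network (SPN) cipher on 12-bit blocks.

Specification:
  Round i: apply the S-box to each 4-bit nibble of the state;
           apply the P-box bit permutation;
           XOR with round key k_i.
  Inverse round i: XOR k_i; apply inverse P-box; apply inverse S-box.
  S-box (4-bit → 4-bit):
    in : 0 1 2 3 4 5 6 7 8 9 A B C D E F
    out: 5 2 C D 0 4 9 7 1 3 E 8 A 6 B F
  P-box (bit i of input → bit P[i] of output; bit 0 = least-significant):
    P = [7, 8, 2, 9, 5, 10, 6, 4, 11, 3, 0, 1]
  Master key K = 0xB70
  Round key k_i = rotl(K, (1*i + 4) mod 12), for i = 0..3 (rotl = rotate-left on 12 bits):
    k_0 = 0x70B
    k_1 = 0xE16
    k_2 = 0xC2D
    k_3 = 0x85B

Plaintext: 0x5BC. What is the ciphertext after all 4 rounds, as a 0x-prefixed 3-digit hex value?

0x908

s_0 = plaintext = 0x5BC
s_1 = Round(s_0, k_0) = 0x41A
s_2 = Round(s_1, k_1) = 0x912
s_3 = Round(s_2, k_2) = 0x221
s_4 = Round(s_3, k_3) = 0x908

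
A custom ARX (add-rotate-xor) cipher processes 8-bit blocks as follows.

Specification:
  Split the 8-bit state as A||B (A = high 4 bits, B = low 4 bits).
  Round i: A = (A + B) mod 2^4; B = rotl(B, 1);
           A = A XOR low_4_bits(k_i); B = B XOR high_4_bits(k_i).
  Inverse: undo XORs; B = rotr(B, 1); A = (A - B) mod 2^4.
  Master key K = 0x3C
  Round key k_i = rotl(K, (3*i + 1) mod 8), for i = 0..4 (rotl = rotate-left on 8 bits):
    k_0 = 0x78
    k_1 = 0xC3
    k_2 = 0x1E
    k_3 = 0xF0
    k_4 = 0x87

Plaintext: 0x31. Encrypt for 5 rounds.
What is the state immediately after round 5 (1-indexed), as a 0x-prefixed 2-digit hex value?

s_0 = plaintext = 0x31
s_1 = Round(s_0, k_0) = 0xC5
s_2 = Round(s_1, k_1) = 0x26
s_3 = Round(s_2, k_2) = 0x6D
s_4 = Round(s_3, k_3) = 0x34
s_5 = Round(s_4, k_4) = 0x00

0x00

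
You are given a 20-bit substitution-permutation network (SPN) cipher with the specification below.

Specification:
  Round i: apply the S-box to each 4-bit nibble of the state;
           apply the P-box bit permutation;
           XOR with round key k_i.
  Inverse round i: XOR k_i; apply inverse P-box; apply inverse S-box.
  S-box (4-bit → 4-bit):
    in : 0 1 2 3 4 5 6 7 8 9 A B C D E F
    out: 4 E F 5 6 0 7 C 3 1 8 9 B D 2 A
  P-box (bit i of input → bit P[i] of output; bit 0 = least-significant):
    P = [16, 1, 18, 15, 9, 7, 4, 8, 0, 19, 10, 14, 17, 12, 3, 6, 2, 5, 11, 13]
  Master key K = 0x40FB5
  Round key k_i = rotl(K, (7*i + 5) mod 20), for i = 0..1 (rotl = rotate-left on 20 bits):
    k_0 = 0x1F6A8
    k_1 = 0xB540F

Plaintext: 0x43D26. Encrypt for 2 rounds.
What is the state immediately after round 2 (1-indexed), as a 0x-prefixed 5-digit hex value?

s_0 = plaintext = 0x43D26
s_1 = Round(s_0, k_0) = 0x6B913
s_2 = Round(s_1, k_1) = 0xC5DFA

0xC5DFA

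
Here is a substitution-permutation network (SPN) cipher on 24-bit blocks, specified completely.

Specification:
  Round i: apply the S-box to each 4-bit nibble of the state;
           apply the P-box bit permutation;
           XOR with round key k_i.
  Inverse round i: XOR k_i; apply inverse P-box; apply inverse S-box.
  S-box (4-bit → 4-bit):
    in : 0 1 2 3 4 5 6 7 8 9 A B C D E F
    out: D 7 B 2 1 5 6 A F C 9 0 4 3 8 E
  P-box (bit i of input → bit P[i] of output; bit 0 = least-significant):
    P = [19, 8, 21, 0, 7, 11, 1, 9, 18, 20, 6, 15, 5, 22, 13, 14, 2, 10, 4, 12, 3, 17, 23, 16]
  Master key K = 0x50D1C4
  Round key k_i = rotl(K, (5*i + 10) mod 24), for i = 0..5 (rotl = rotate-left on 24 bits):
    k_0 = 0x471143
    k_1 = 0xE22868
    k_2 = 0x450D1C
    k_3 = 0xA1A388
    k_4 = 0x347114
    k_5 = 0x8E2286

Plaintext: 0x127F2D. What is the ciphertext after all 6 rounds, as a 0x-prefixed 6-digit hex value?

s_0 = plaintext = 0x127F2D
s_1 = Round(s_0, k_0) = 0x9DCE8F
s_2 = Round(s_1, k_1) = 0x4387EF
s_3 = Round(s_2, k_2) = 0x35EA35
s_4 = Round(s_3, k_3) = 0x8F6B9C
s_5 = Round(s_4, k_4) = 0xD7470E
s_6 = Round(s_5, k_5) = 0x9CB42D

0x9CB42D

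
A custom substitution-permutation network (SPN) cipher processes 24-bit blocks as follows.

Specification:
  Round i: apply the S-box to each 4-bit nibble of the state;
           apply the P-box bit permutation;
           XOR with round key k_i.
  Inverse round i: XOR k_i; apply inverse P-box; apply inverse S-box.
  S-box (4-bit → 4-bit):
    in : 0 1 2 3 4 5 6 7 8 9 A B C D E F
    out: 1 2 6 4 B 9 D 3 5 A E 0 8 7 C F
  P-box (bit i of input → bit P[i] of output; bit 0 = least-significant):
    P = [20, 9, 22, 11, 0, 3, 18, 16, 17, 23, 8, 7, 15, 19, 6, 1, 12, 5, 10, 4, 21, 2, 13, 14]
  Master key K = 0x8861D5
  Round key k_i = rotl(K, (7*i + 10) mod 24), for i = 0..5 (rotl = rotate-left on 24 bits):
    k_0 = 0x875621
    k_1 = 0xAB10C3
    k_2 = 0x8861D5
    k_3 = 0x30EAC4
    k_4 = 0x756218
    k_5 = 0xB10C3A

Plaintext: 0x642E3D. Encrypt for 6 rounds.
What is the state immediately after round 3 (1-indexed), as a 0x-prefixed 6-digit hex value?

0x60D8C4

s_0 = plaintext = 0x642E3D
s_1 = Round(s_0, k_0) = 0xFB25D1
s_2 = Round(s_1, k_1) = 0x85720E
s_3 = Round(s_2, k_2) = 0x60D8C4
s_4 = Round(s_3, k_3) = 0x0B1184
s_5 = Round(s_4, k_4) = 0xC96819
s_6 = Round(s_5, k_5) = 0xB3C740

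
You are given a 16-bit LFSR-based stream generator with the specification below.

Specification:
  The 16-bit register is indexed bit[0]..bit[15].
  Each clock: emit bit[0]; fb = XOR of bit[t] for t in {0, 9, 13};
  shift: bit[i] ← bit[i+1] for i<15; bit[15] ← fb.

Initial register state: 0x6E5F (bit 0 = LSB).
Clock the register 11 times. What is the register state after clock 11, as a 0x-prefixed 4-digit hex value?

0x8E6D

reg_0 = 0x6E5F
clock 1: out=1, reg = 0xB72F
clock 2: out=1, reg = 0xDB97
clock 3: out=1, reg = 0x6DCB
clock 4: out=1, reg = 0x36E5
clock 5: out=1, reg = 0x9B72
clock 6: out=0, reg = 0xCDB9
clock 7: out=1, reg = 0xE6DC
clock 8: out=0, reg = 0x736E
clock 9: out=0, reg = 0x39B7
clock 10: out=1, reg = 0x1CDB
clock 11: out=1, reg = 0x8E6D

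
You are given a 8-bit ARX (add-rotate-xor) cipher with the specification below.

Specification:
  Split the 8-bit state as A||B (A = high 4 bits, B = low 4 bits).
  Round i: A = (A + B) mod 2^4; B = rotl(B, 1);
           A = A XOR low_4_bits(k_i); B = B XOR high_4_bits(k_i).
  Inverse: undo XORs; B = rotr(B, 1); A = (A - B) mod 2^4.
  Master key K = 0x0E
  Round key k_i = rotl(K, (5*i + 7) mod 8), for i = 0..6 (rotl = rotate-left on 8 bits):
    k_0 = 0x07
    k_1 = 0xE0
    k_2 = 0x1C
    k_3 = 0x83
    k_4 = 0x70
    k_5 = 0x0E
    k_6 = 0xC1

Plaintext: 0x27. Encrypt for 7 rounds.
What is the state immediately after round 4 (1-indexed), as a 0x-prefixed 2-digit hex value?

s_0 = plaintext = 0x27
s_1 = Round(s_0, k_0) = 0xEE
s_2 = Round(s_1, k_1) = 0xC3
s_3 = Round(s_2, k_2) = 0x37
s_4 = Round(s_3, k_3) = 0x96
s_5 = Round(s_4, k_4) = 0xFB
s_6 = Round(s_5, k_5) = 0x47
s_7 = Round(s_6, k_6) = 0xA2

0x96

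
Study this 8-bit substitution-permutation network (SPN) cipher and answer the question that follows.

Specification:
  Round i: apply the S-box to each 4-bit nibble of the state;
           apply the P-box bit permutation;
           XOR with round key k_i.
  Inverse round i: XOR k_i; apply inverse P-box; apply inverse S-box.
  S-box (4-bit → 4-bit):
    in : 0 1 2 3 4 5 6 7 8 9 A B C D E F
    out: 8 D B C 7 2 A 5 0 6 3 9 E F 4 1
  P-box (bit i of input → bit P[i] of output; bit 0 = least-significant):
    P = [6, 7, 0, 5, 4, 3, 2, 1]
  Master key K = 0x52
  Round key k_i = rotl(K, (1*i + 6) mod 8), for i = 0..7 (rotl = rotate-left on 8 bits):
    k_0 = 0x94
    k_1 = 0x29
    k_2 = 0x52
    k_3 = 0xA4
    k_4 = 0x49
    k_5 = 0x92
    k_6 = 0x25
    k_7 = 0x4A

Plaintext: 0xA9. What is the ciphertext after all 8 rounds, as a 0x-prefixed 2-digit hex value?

0xEB

s_0 = plaintext = 0xA9
s_1 = Round(s_0, k_0) = 0x0D
s_2 = Round(s_1, k_1) = 0xCA
s_3 = Round(s_2, k_2) = 0x9C
s_4 = Round(s_3, k_3) = 0x09
s_5 = Round(s_4, k_4) = 0xCA
s_6 = Round(s_5, k_5) = 0x5C
s_7 = Round(s_6, k_6) = 0x8C
s_8 = Round(s_7, k_7) = 0xEB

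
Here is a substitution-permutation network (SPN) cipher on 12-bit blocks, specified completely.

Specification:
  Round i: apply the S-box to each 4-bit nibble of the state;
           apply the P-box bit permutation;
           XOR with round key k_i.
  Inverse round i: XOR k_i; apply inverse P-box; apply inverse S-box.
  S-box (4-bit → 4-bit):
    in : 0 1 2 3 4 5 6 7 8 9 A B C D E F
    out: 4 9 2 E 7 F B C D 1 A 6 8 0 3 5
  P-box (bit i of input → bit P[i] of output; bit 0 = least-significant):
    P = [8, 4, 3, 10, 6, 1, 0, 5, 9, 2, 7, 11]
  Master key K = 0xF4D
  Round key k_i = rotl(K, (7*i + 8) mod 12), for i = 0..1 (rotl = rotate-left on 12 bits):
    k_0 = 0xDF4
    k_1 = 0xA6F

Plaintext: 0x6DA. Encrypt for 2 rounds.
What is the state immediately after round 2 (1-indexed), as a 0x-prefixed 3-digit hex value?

0x2A1

s_0 = plaintext = 0x6DA
s_1 = Round(s_0, k_0) = 0x3E0
s_2 = Round(s_1, k_1) = 0x2A1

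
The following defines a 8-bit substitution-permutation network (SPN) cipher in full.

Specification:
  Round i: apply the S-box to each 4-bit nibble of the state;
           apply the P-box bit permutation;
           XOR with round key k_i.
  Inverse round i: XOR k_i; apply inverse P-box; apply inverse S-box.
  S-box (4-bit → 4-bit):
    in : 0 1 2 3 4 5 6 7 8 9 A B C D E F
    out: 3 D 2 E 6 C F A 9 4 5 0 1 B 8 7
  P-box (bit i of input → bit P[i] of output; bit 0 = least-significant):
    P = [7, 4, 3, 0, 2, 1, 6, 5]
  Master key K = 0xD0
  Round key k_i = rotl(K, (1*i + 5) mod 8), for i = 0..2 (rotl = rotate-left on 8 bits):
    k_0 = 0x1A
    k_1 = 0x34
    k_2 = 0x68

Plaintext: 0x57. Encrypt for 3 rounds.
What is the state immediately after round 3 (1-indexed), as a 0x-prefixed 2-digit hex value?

0x18

s_0 = plaintext = 0x57
s_1 = Round(s_0, k_0) = 0x6B
s_2 = Round(s_1, k_1) = 0x52
s_3 = Round(s_2, k_2) = 0x18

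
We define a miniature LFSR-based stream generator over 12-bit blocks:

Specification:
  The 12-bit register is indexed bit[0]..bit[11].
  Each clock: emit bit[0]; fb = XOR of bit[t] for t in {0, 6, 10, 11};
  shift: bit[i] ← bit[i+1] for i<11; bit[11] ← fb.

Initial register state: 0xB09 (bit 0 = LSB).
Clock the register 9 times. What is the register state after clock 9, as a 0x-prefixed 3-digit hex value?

reg_0 = 0xB09
clock 1: out=1, reg = 0x584
clock 2: out=0, reg = 0xAC2
clock 3: out=0, reg = 0x561
clock 4: out=1, reg = 0xAB0
clock 5: out=0, reg = 0xD58
clock 6: out=0, reg = 0xEAC
clock 7: out=0, reg = 0x756
clock 8: out=0, reg = 0x3AB
clock 9: out=1, reg = 0x9D5

0x9D5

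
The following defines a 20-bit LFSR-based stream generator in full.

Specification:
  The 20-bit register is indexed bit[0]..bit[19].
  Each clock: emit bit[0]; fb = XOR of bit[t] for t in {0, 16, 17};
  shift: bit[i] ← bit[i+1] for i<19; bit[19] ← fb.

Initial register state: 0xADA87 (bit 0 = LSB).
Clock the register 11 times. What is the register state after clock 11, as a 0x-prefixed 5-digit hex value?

reg_0 = 0xADA87
clock 1: out=1, reg = 0x56D43
clock 2: out=1, reg = 0x2B6A1
clock 3: out=1, reg = 0x15B50
clock 4: out=0, reg = 0x8ADA8
clock 5: out=0, reg = 0x456D4
clock 6: out=0, reg = 0x22B6A
clock 7: out=0, reg = 0x915B5
clock 8: out=1, reg = 0x48ADA
clock 9: out=0, reg = 0x2456D
clock 10: out=1, reg = 0x122B6
clock 11: out=0, reg = 0x8915B

0x8915B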